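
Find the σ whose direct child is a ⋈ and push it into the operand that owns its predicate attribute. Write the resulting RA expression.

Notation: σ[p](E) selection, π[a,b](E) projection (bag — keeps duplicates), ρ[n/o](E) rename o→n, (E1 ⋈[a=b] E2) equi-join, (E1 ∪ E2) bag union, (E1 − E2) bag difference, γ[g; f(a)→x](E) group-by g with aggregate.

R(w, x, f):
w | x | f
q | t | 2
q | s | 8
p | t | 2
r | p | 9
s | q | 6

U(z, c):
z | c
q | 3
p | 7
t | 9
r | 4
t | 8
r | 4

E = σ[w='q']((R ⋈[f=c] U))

σ filters on w, owned by the left side.
E' = (σ[w='q'](R) ⋈[f=c] U)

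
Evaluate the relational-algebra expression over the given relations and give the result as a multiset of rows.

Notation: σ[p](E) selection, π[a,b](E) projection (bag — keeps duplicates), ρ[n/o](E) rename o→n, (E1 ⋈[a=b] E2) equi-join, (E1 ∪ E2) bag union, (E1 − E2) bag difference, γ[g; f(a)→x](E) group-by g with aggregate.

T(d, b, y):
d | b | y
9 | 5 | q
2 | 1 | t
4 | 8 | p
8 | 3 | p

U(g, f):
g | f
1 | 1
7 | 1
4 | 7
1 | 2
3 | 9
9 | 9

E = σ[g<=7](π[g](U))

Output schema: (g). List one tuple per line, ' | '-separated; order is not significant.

Stepwise |·|:
  U → 6
  π[g](U) → 6
  σ[g<=7](π[g](U)) → 5

== RESULT ==
g
1
1
3
4
7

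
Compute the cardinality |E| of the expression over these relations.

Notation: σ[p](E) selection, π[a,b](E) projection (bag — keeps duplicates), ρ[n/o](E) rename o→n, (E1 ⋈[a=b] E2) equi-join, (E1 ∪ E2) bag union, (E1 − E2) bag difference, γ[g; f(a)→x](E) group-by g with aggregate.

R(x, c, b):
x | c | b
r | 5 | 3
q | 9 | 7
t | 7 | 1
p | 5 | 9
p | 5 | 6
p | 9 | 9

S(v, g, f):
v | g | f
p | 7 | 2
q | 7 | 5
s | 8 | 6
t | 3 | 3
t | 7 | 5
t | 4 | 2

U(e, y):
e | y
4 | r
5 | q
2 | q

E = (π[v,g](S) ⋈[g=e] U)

Per-node cardinality:
  S → 6
  π[v,g](S) → 6
  U → 3
  (π[v,g](S) ⋈[g=e] U) → 1

|E| = 1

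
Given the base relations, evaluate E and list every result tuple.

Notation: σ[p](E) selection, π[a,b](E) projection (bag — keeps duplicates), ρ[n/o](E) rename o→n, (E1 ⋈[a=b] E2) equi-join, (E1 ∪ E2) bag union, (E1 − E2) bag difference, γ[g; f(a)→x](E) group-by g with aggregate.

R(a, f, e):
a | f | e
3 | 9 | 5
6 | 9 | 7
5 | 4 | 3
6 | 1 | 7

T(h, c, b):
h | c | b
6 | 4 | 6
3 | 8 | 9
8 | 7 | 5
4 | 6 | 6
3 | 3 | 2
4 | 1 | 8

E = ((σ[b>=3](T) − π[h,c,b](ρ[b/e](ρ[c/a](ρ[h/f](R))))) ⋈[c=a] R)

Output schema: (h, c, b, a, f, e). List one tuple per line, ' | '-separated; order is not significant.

Per-node cardinality:
  T → 6
  σ[b>=3](T) → 5
  R → 4
  ρ[h/f](R) → 4
  ρ[c/a](ρ[h/f](R)) → 4
  ρ[b/e](ρ[c/a](ρ[h/f](R))) → 4
  π[h,c,b](ρ[b/e](ρ[c/a](ρ[h/f](R)))) → 4
  (σ[b>=3](T) − π[h,c,b](ρ[b/e](ρ[c/a](ρ[h/f](R))))) → 5
  R → 4
  ((σ[b>=3](T) − π[h,c,b](ρ[b/e](ρ[c/a](ρ[h/f](R))))) ⋈[c=a] R) → 2

== RESULT ==
h | c | b | a | f | e
4 | 6 | 6 | 6 | 1 | 7
4 | 6 | 6 | 6 | 9 | 7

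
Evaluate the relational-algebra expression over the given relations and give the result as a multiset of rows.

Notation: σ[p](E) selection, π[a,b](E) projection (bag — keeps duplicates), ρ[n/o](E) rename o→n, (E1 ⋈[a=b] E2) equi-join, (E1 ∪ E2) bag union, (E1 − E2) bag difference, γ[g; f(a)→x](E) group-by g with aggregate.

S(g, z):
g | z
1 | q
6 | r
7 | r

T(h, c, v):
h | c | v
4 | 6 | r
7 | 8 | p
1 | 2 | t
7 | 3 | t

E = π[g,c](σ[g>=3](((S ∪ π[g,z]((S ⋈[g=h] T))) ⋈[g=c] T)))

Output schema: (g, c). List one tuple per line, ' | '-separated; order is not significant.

Subexpression sizes:
  S → 3
  S → 3
  T → 4
  (S ⋈[g=h] T) → 3
  π[g,z]((S ⋈[g=h] T)) → 3
  (S ∪ π[g,z]((S ⋈[g=h] T))) → 6
  T → 4
  ((S ∪ π[g,z]((S ⋈[g=h] T))) ⋈[g=c] T) → 1
  σ[g>=3](((S ∪ π[g,z]((S ⋈[g=h] T))) ⋈[g=c] T)) → 1
  π[g,c](σ[g>=3](((S ∪ π[g,z]((S ⋈[g=h] T))) ⋈[g=c] T))) → 1

== RESULT ==
g | c
6 | 6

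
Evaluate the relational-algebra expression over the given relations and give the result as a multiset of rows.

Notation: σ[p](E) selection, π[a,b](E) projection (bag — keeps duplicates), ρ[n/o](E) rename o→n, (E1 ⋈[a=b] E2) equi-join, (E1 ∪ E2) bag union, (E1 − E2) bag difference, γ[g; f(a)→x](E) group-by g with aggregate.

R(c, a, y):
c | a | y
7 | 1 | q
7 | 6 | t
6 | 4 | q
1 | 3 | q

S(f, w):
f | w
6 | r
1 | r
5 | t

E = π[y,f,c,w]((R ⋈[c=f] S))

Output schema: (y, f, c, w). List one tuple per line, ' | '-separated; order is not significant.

Subexpression sizes:
  R → 4
  S → 3
  (R ⋈[c=f] S) → 2
  π[y,f,c,w]((R ⋈[c=f] S)) → 2

== RESULT ==
y | f | c | w
q | 1 | 1 | r
q | 6 | 6 | r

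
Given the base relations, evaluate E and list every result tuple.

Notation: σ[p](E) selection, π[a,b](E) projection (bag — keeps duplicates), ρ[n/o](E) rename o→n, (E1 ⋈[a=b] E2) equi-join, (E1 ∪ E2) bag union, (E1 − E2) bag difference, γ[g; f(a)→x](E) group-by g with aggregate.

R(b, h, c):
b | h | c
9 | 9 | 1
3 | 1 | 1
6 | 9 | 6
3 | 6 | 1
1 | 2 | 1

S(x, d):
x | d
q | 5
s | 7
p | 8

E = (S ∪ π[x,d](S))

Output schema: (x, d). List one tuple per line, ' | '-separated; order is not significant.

Stepwise |·|:
  S → 3
  S → 3
  π[x,d](S) → 3
  (S ∪ π[x,d](S)) → 6

== RESULT ==
x | d
p | 8
p | 8
q | 5
q | 5
s | 7
s | 7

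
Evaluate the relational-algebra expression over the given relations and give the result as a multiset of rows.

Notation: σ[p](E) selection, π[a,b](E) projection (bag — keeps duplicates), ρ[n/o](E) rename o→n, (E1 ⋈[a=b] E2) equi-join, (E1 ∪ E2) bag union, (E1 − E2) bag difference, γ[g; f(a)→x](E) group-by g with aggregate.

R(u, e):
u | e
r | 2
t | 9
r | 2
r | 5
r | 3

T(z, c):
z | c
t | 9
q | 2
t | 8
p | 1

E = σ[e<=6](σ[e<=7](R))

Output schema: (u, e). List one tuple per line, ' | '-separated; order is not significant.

Stepwise |·|:
  R → 5
  σ[e<=7](R) → 4
  σ[e<=6](σ[e<=7](R)) → 4

== RESULT ==
u | e
r | 2
r | 2
r | 3
r | 5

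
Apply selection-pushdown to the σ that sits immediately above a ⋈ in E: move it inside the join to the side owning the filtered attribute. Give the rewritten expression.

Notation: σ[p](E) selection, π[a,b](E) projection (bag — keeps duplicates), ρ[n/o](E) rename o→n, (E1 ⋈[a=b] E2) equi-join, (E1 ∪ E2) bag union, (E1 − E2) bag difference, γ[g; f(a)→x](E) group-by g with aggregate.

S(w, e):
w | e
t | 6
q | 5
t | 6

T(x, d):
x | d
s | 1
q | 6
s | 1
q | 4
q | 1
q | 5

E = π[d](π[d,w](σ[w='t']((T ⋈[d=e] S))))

σ filters on w, owned by the right side.
E' = π[d](π[d,w]((T ⋈[d=e] σ[w='t'](S))))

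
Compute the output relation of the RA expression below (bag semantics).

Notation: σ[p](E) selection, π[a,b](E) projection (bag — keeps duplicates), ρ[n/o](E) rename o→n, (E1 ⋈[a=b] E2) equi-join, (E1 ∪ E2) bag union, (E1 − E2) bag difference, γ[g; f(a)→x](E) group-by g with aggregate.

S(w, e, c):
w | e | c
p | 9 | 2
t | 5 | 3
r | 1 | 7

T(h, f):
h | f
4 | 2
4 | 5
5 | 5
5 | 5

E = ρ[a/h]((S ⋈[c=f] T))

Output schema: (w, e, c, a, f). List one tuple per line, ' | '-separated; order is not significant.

Per-node cardinality:
  S → 3
  T → 4
  (S ⋈[c=f] T) → 1
  ρ[a/h]((S ⋈[c=f] T)) → 1

== RESULT ==
w | e | c | a | f
p | 9 | 2 | 4 | 2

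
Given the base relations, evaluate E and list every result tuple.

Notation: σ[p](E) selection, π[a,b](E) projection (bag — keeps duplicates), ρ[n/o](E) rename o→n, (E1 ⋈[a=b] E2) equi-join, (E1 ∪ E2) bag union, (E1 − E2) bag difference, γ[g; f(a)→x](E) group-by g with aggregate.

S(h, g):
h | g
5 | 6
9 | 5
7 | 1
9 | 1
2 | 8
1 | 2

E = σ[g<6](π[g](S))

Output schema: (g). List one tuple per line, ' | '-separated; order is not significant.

Stepwise |·|:
  S → 6
  π[g](S) → 6
  σ[g<6](π[g](S)) → 4

== RESULT ==
g
1
1
2
5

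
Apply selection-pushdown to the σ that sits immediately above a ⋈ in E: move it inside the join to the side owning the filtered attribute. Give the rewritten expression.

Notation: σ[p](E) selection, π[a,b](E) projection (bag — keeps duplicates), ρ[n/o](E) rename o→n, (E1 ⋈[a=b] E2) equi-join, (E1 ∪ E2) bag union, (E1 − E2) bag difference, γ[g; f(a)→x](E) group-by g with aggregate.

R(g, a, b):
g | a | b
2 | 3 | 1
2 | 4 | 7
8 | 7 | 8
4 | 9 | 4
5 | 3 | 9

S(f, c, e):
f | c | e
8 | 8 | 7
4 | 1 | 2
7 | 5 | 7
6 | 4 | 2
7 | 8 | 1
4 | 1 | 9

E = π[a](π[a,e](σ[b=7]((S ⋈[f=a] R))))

σ filters on b, owned by the right side.
E' = π[a](π[a,e]((S ⋈[f=a] σ[b=7](R))))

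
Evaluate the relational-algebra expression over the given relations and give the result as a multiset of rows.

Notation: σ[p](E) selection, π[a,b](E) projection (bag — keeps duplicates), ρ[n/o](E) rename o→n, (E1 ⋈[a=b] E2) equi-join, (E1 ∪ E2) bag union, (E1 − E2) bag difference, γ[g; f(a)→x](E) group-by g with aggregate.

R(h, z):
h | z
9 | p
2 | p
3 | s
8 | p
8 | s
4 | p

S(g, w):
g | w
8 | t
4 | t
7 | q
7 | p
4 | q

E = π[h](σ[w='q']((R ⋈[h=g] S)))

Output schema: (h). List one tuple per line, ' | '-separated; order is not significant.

Per-node cardinality:
  R → 6
  S → 5
  (R ⋈[h=g] S) → 4
  σ[w='q']((R ⋈[h=g] S)) → 1
  π[h](σ[w='q']((R ⋈[h=g] S))) → 1

== RESULT ==
h
4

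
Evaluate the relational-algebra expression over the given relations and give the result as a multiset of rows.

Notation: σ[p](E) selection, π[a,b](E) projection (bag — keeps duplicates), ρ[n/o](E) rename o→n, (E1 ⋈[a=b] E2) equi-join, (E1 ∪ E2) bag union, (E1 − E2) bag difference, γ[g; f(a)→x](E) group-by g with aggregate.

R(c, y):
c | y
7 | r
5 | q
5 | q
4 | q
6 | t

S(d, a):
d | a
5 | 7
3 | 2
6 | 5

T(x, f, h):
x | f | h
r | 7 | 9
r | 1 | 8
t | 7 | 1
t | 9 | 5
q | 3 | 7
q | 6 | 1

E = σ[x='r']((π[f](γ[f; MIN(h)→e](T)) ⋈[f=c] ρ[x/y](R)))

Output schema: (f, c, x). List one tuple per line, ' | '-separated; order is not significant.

Subexpression sizes:
  T → 6
  γ[f; MIN(h)→e](T) → 5
  π[f](γ[f; MIN(h)→e](T)) → 5
  R → 5
  ρ[x/y](R) → 5
  (π[f](γ[f; MIN(h)→e](T)) ⋈[f=c] ρ[x/y](R)) → 2
  σ[x='r']((π[f](γ[f; MIN(h)→e](T)) ⋈[f=c] ρ[x/y](R))) → 1

== RESULT ==
f | c | x
7 | 7 | r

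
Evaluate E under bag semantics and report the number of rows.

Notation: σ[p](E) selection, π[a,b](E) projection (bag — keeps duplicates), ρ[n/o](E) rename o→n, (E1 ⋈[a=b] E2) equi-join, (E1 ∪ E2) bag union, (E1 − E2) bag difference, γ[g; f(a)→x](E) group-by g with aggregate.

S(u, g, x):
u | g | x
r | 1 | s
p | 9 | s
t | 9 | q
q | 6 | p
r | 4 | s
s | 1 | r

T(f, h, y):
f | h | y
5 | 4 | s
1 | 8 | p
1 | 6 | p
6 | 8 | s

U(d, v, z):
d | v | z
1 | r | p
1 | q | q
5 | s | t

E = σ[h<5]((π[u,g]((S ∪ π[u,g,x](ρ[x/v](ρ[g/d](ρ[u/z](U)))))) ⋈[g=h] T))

Row counts bottom-up:
  S → 6
  U → 3
  ρ[u/z](U) → 3
  ρ[g/d](ρ[u/z](U)) → 3
  ρ[x/v](ρ[g/d](ρ[u/z](U))) → 3
  π[u,g,x](ρ[x/v](ρ[g/d](ρ[u/z](U)))) → 3
  (S ∪ π[u,g,x](ρ[x/v](ρ[g/d](ρ[u/z](U))))) → 9
  π[u,g]((S ∪ π[u,g,x](ρ[x/v](ρ[g/d](ρ[u/z](U)))))) → 9
  T → 4
  (π[u,g]((S ∪ π[u,g,x](ρ[x/v](ρ[g/d](ρ[u/z](U)))))) ⋈[g=h] T) → 2
  σ[h<5]((π[u,g]((S ∪ π[u,g,x](ρ[x/v](ρ[g/d](ρ[u/z](U)))))) ⋈[g=h] T)) → 1

|E| = 1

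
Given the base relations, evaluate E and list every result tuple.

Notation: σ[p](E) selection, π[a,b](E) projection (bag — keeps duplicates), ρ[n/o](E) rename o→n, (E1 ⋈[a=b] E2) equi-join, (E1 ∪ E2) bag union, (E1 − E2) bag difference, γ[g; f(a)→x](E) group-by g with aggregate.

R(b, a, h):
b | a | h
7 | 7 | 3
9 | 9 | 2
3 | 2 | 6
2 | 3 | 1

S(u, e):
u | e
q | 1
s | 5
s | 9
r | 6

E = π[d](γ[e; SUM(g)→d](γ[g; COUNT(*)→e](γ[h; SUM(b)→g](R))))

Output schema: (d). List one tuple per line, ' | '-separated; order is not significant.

Subexpression sizes:
  R → 4
  γ[h; SUM(b)→g](R) → 4
  γ[g; COUNT(*)→e](γ[h; SUM(b)→g](R)) → 4
  γ[e; SUM(g)→d](γ[g; COUNT(*)→e](γ[h; SUM(b)→g](R))) → 1
  π[d](γ[e; SUM(g)→d](γ[g; COUNT(*)→e](γ[h; SUM(b)→g](R)))) → 1

== RESULT ==
d
21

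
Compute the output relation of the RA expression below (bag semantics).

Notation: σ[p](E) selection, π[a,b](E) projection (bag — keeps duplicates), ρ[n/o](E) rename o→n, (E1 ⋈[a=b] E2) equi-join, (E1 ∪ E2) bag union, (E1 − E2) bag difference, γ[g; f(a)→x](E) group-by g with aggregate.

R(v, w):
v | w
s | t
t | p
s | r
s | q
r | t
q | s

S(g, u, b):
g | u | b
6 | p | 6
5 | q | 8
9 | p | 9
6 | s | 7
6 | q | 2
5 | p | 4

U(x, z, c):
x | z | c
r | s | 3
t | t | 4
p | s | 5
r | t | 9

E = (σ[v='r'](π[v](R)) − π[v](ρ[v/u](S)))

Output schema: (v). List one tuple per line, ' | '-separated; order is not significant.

Subexpression sizes:
  R → 6
  π[v](R) → 6
  σ[v='r'](π[v](R)) → 1
  S → 6
  ρ[v/u](S) → 6
  π[v](ρ[v/u](S)) → 6
  (σ[v='r'](π[v](R)) − π[v](ρ[v/u](S))) → 1

== RESULT ==
v
r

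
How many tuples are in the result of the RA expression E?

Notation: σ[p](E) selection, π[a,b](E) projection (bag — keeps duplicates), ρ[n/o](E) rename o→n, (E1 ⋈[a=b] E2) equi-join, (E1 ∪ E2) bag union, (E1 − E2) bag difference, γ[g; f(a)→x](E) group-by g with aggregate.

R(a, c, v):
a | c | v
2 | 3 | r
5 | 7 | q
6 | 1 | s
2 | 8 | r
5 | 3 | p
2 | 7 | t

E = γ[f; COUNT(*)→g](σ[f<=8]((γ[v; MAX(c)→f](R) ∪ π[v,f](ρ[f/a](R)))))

Subexpression sizes:
  R → 6
  γ[v; MAX(c)→f](R) → 5
  R → 6
  ρ[f/a](R) → 6
  π[v,f](ρ[f/a](R)) → 6
  (γ[v; MAX(c)→f](R) ∪ π[v,f](ρ[f/a](R))) → 11
  σ[f<=8]((γ[v; MAX(c)→f](R) ∪ π[v,f](ρ[f/a](R)))) → 11
  γ[f; COUNT(*)→g](σ[f<=8]((γ[v; MAX(c)→f](R) ∪ π[v,f](ρ[f/a](R))))) → 7

|E| = 7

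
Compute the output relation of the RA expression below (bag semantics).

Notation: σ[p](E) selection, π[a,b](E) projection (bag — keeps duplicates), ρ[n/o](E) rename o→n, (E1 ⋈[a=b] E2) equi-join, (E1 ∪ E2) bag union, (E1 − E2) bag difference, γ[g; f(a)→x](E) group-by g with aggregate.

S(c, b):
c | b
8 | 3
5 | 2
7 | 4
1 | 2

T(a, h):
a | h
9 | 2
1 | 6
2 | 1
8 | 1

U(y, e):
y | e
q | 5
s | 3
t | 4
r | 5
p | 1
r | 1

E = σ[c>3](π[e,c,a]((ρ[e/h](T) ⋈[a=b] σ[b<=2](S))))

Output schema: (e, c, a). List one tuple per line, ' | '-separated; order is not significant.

Subexpression sizes:
  T → 4
  ρ[e/h](T) → 4
  S → 4
  σ[b<=2](S) → 2
  (ρ[e/h](T) ⋈[a=b] σ[b<=2](S)) → 2
  π[e,c,a]((ρ[e/h](T) ⋈[a=b] σ[b<=2](S))) → 2
  σ[c>3](π[e,c,a]((ρ[e/h](T) ⋈[a=b] σ[b<=2](S)))) → 1

== RESULT ==
e | c | a
1 | 5 | 2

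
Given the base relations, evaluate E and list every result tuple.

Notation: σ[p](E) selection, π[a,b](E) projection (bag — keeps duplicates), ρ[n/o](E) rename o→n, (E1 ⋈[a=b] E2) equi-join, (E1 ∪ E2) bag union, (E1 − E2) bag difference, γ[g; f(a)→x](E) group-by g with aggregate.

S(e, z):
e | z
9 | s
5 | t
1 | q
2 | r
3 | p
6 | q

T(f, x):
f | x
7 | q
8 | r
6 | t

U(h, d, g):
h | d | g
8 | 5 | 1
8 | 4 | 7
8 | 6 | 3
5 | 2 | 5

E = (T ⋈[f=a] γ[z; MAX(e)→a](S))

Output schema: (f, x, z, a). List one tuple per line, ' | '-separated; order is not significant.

Per-node cardinality:
  T → 3
  S → 6
  γ[z; MAX(e)→a](S) → 5
  (T ⋈[f=a] γ[z; MAX(e)→a](S)) → 1

== RESULT ==
f | x | z | a
6 | t | q | 6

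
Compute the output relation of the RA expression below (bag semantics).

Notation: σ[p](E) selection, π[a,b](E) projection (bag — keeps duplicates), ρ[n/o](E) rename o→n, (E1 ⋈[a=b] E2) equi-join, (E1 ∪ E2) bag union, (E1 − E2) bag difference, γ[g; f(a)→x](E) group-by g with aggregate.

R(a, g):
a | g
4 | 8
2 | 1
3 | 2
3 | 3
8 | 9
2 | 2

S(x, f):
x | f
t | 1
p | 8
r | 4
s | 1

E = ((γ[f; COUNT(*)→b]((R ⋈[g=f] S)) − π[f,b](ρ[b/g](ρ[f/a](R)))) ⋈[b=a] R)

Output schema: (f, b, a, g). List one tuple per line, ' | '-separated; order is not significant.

Per-node cardinality:
  R → 6
  S → 4
  (R ⋈[g=f] S) → 3
  γ[f; COUNT(*)→b]((R ⋈[g=f] S)) → 2
  R → 6
  ρ[f/a](R) → 6
  ρ[b/g](ρ[f/a](R)) → 6
  π[f,b](ρ[b/g](ρ[f/a](R))) → 6
  (γ[f; COUNT(*)→b]((R ⋈[g=f] S)) − π[f,b](ρ[b/g](ρ[f/a](R)))) → 2
  R → 6
  ((γ[f; COUNT(*)→b]((R ⋈[g=f] S)) − π[f,b](ρ[b/g](ρ[f/a](R)))) ⋈[b=a] R) → 2

== RESULT ==
f | b | a | g
1 | 2 | 2 | 1
1 | 2 | 2 | 2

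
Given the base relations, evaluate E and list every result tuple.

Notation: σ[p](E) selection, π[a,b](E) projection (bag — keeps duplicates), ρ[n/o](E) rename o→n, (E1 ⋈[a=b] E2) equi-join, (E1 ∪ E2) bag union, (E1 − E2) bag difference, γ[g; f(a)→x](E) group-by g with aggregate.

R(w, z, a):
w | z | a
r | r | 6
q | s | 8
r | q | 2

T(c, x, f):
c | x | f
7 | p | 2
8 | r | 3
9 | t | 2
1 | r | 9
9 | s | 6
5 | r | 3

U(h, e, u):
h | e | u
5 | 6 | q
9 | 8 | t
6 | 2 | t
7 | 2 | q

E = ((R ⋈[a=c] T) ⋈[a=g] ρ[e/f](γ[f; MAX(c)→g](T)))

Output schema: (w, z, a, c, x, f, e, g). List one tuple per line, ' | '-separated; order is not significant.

Stepwise |·|:
  R → 3
  T → 6
  (R ⋈[a=c] T) → 1
  T → 6
  γ[f; MAX(c)→g](T) → 4
  ρ[e/f](γ[f; MAX(c)→g](T)) → 4
  ((R ⋈[a=c] T) ⋈[a=g] ρ[e/f](γ[f; MAX(c)→g](T))) → 1

== RESULT ==
w | z | a | c | x | f | e | g
q | s | 8 | 8 | r | 3 | 3 | 8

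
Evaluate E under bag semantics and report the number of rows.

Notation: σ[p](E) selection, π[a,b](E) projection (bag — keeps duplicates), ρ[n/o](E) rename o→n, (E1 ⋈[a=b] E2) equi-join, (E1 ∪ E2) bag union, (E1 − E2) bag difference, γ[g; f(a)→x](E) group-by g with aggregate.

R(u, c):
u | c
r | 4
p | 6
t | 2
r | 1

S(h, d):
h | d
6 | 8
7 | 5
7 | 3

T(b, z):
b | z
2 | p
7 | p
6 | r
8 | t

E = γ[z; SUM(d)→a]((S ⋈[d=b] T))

Stepwise |·|:
  S → 3
  T → 4
  (S ⋈[d=b] T) → 1
  γ[z; SUM(d)→a]((S ⋈[d=b] T)) → 1

|E| = 1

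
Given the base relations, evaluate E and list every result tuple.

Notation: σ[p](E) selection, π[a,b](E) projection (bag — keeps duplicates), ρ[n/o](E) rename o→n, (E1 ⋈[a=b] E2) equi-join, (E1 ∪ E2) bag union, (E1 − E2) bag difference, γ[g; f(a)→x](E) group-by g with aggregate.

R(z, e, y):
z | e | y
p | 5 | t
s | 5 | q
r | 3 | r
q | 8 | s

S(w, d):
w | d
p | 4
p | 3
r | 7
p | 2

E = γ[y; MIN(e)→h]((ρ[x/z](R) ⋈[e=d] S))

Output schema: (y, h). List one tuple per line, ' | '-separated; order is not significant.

Stepwise |·|:
  R → 4
  ρ[x/z](R) → 4
  S → 4
  (ρ[x/z](R) ⋈[e=d] S) → 1
  γ[y; MIN(e)→h]((ρ[x/z](R) ⋈[e=d] S)) → 1

== RESULT ==
y | h
r | 3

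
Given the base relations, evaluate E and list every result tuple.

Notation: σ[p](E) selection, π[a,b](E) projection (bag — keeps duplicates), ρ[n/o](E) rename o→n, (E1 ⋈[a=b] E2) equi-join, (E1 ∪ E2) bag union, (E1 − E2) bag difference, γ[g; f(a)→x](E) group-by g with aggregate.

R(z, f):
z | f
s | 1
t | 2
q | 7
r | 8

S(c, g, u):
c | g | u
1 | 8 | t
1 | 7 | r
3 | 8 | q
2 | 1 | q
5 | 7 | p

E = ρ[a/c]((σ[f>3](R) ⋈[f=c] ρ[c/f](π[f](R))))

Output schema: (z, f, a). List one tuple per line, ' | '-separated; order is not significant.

Per-node cardinality:
  R → 4
  σ[f>3](R) → 2
  R → 4
  π[f](R) → 4
  ρ[c/f](π[f](R)) → 4
  (σ[f>3](R) ⋈[f=c] ρ[c/f](π[f](R))) → 2
  ρ[a/c]((σ[f>3](R) ⋈[f=c] ρ[c/f](π[f](R)))) → 2

== RESULT ==
z | f | a
q | 7 | 7
r | 8 | 8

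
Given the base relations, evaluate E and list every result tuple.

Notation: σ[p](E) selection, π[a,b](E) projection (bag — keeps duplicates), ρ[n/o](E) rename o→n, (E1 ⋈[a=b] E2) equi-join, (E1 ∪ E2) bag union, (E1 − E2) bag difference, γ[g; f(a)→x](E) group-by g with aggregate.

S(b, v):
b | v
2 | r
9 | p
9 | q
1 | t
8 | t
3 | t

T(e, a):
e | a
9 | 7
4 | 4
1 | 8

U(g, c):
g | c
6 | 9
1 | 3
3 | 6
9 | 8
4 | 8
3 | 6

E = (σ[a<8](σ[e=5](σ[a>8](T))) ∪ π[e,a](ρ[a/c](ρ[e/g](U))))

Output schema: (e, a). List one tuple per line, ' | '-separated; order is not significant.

Row counts bottom-up:
  T → 3
  σ[a>8](T) → 0
  σ[e=5](σ[a>8](T)) → 0
  σ[a<8](σ[e=5](σ[a>8](T))) → 0
  U → 6
  ρ[e/g](U) → 6
  ρ[a/c](ρ[e/g](U)) → 6
  π[e,a](ρ[a/c](ρ[e/g](U))) → 6
  (σ[a<8](σ[e=5](σ[a>8](T))) ∪ π[e,a](ρ[a/c](ρ[e/g](U)))) → 6

== RESULT ==
e | a
1 | 3
3 | 6
3 | 6
4 | 8
6 | 9
9 | 8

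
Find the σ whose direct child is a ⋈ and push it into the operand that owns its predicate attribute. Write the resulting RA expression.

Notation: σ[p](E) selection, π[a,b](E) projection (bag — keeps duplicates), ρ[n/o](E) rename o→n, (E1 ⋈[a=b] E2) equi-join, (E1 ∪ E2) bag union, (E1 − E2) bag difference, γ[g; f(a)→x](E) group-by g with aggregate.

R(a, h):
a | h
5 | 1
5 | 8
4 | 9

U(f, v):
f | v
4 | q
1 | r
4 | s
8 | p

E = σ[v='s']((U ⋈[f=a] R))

σ filters on v, owned by the left side.
E' = (σ[v='s'](U) ⋈[f=a] R)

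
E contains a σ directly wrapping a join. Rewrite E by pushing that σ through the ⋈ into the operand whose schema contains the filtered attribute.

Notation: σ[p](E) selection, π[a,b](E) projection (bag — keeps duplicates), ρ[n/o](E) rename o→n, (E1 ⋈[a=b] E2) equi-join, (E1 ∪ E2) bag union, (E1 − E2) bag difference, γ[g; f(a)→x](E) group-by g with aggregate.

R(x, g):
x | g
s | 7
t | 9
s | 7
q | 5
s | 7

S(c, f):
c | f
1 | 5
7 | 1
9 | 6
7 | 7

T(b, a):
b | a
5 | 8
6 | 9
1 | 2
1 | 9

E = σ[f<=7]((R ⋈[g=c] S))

σ filters on f, owned by the right side.
E' = (R ⋈[g=c] σ[f<=7](S))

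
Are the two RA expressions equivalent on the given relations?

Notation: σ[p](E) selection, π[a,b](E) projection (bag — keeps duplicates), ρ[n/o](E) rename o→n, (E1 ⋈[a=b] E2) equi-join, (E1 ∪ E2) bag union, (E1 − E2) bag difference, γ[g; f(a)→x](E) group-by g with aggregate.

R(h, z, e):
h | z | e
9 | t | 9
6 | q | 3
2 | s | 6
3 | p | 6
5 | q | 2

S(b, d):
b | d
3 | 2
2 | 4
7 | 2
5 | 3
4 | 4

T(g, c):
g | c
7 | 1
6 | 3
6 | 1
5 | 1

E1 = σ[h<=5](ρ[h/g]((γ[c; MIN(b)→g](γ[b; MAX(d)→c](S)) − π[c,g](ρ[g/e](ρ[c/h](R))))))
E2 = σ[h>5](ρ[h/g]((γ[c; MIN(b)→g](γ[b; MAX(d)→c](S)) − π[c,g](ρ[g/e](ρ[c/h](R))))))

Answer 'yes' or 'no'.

E1 per-node cardinality:
  S → 5
  γ[b; MAX(d)→c](S) → 5
  γ[c; MIN(b)→g](γ[b; MAX(d)→c](S)) → 3
  R → 5
  ρ[c/h](R) → 5
  ρ[g/e](ρ[c/h](R)) → 5
  π[c,g](ρ[g/e](ρ[c/h](R))) → 5
  (γ[c; MIN(b)→g](γ[b; MAX(d)→c](S)) − π[c,g](ρ[g/e](ρ[c/h](R)))) → 3
  ρ[h/g]((γ[c; MIN(b)→g](γ[b; MAX(d)→c](S)) − π[c,g](ρ[g/e](ρ[c/h](R))))) → 3
  σ[h<=5](ρ[h/g]((γ[c; MIN(b)→g](γ[b; MAX(d)→c](S)) − π[c,g](ρ[g/e](ρ[c/h](R)))))) → 3
E2 per-node cardinality:
  S → 5
  γ[b; MAX(d)→c](S) → 5
  γ[c; MIN(b)→g](γ[b; MAX(d)→c](S)) → 3
  R → 5
  ρ[c/h](R) → 5
  ρ[g/e](ρ[c/h](R)) → 5
  π[c,g](ρ[g/e](ρ[c/h](R))) → 5
  (γ[c; MIN(b)→g](γ[b; MAX(d)→c](S)) − π[c,g](ρ[g/e](ρ[c/h](R)))) → 3
  ρ[h/g]((γ[c; MIN(b)→g](γ[b; MAX(d)→c](S)) − π[c,g](ρ[g/e](ρ[c/h](R))))) → 3
  σ[h>5](ρ[h/g]((γ[c; MIN(b)→g](γ[b; MAX(d)→c](S)) − π[c,g](ρ[g/e](ρ[c/h](R)))))) → 0

E1 result:
c | h
2 | 3
3 | 5
4 | 2
E2 result:
c | h
(0 rows)
Witness: (2, 3) appears 1× in E1 but 0× in E2.

no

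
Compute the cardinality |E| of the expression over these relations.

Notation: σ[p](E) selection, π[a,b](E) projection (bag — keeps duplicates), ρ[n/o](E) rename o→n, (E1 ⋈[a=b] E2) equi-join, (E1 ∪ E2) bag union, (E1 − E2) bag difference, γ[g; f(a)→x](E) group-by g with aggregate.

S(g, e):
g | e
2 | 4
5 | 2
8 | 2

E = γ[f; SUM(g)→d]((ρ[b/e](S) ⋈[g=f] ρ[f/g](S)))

Row counts bottom-up:
  S → 3
  ρ[b/e](S) → 3
  S → 3
  ρ[f/g](S) → 3
  (ρ[b/e](S) ⋈[g=f] ρ[f/g](S)) → 3
  γ[f; SUM(g)→d]((ρ[b/e](S) ⋈[g=f] ρ[f/g](S))) → 3

|E| = 3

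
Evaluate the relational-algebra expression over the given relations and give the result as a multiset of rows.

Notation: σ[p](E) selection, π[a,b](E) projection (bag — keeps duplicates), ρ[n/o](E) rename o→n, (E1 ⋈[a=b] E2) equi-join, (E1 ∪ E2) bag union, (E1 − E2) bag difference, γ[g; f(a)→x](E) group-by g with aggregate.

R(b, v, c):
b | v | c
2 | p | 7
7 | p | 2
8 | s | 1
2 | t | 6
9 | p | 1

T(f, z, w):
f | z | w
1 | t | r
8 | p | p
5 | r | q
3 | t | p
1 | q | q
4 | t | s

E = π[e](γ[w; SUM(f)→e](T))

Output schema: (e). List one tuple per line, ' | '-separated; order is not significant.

Per-node cardinality:
  T → 6
  γ[w; SUM(f)→e](T) → 4
  π[e](γ[w; SUM(f)→e](T)) → 4

== RESULT ==
e
1
4
6
11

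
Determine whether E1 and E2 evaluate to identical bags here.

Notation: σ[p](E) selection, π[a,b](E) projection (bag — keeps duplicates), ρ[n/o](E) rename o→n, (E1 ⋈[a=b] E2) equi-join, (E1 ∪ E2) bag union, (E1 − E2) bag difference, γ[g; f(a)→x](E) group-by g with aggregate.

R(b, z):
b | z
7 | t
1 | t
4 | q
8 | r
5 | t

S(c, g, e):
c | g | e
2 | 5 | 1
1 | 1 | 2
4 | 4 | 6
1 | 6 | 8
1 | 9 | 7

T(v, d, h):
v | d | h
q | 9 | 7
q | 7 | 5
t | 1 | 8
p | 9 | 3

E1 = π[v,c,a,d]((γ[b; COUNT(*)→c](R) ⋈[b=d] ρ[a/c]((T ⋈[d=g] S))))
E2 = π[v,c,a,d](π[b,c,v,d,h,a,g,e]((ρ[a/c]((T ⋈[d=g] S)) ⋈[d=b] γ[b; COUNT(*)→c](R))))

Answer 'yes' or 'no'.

E1 per-node cardinality:
  R → 5
  γ[b; COUNT(*)→c](R) → 5
  T → 4
  S → 5
  (T ⋈[d=g] S) → 3
  ρ[a/c]((T ⋈[d=g] S)) → 3
  (γ[b; COUNT(*)→c](R) ⋈[b=d] ρ[a/c]((T ⋈[d=g] S))) → 1
  π[v,c,a,d]((γ[b; COUNT(*)→c](R) ⋈[b=d] ρ[a/c]((T ⋈[d=g] S)))) → 1
E2 per-node cardinality:
  T → 4
  S → 5
  (T ⋈[d=g] S) → 3
  ρ[a/c]((T ⋈[d=g] S)) → 3
  R → 5
  γ[b; COUNT(*)→c](R) → 5
  (ρ[a/c]((T ⋈[d=g] S)) ⋈[d=b] γ[b; COUNT(*)→c](R)) → 1
  π[b,c,v,d,h,a,g,e]((ρ[a/c]((T ⋈[d=g] S)) ⋈[d=b] γ[b; COUNT(*)→c](R))) → 1
  π[v,c,a,d](π[b,c,v,d,h,a,g,e]((ρ[a/c]((T ⋈[d=g] S)) ⋈[d=b] γ[b; COUNT(*)→c](R)))) → 1

E1 and E2 produce the same multiset:
v | c | a | d
t | 1 | 1 | 1

yes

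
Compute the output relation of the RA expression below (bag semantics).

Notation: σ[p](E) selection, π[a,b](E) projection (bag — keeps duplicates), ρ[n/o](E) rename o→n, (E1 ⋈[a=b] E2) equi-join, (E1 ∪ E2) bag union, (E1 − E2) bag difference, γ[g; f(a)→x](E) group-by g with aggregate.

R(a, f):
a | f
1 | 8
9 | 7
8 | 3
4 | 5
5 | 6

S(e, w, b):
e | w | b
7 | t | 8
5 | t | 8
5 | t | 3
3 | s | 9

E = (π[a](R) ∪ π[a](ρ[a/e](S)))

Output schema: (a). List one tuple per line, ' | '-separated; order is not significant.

Per-node cardinality:
  R → 5
  π[a](R) → 5
  S → 4
  ρ[a/e](S) → 4
  π[a](ρ[a/e](S)) → 4
  (π[a](R) ∪ π[a](ρ[a/e](S))) → 9

== RESULT ==
a
1
3
4
5
5
5
7
8
9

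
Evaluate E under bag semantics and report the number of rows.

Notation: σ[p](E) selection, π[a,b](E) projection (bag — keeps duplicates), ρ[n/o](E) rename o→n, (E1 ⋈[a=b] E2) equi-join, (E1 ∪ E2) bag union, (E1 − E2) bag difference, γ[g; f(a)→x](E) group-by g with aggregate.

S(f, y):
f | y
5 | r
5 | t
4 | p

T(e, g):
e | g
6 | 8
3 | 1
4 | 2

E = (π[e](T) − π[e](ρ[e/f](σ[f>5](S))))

Per-node cardinality:
  T → 3
  π[e](T) → 3
  S → 3
  σ[f>5](S) → 0
  ρ[e/f](σ[f>5](S)) → 0
  π[e](ρ[e/f](σ[f>5](S))) → 0
  (π[e](T) − π[e](ρ[e/f](σ[f>5](S)))) → 3

|E| = 3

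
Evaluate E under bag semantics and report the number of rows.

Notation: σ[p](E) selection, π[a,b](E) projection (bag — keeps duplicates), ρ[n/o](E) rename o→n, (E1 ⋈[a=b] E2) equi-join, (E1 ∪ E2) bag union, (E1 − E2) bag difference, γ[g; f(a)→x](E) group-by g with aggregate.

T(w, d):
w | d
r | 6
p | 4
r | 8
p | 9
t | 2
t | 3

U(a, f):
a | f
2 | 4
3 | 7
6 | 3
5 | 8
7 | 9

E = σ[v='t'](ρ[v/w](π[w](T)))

Subexpression sizes:
  T → 6
  π[w](T) → 6
  ρ[v/w](π[w](T)) → 6
  σ[v='t'](ρ[v/w](π[w](T))) → 2

|E| = 2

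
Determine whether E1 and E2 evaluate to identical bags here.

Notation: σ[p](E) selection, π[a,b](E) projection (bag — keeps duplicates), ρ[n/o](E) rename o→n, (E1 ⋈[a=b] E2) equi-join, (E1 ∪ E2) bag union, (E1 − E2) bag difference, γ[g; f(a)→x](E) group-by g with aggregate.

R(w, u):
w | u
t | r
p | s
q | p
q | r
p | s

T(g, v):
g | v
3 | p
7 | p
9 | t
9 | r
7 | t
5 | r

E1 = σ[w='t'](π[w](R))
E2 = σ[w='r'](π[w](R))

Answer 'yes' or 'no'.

E1 per-node cardinality:
  R → 5
  π[w](R) → 5
  σ[w='t'](π[w](R)) → 1
E2 per-node cardinality:
  R → 5
  π[w](R) → 5
  σ[w='r'](π[w](R)) → 0

E1 result:
w
t
E2 result:
w
(0 rows)
Witness: ('t',) appears 1× in E1 but 0× in E2.

no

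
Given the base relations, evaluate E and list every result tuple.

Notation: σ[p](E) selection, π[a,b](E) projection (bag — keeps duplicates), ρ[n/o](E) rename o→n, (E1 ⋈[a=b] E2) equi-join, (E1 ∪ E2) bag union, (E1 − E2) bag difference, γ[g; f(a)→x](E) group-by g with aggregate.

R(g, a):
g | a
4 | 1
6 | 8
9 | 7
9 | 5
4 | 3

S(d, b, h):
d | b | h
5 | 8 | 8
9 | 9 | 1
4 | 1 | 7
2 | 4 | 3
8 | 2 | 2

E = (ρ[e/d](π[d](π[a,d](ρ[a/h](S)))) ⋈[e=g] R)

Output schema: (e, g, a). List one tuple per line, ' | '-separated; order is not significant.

Subexpression sizes:
  S → 5
  ρ[a/h](S) → 5
  π[a,d](ρ[a/h](S)) → 5
  π[d](π[a,d](ρ[a/h](S))) → 5
  ρ[e/d](π[d](π[a,d](ρ[a/h](S)))) → 5
  R → 5
  (ρ[e/d](π[d](π[a,d](ρ[a/h](S)))) ⋈[e=g] R) → 4

== RESULT ==
e | g | a
4 | 4 | 1
4 | 4 | 3
9 | 9 | 5
9 | 9 | 7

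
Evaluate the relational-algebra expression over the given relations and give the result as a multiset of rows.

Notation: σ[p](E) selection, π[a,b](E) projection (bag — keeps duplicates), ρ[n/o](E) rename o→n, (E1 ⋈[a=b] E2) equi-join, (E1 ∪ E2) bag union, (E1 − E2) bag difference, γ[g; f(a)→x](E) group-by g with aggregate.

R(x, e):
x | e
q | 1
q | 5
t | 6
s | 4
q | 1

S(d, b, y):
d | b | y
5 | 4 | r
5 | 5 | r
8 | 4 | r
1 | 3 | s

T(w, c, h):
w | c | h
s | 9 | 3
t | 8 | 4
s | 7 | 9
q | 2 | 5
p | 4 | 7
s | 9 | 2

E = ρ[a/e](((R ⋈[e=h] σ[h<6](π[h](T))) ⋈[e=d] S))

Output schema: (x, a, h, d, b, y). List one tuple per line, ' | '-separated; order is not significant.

Subexpression sizes:
  R → 5
  T → 6
  π[h](T) → 6
  σ[h<6](π[h](T)) → 4
  (R ⋈[e=h] σ[h<6](π[h](T))) → 2
  S → 4
  ((R ⋈[e=h] σ[h<6](π[h](T))) ⋈[e=d] S) → 2
  ρ[a/e](((R ⋈[e=h] σ[h<6](π[h](T))) ⋈[e=d] S)) → 2

== RESULT ==
x | a | h | d | b | y
q | 5 | 5 | 5 | 4 | r
q | 5 | 5 | 5 | 5 | r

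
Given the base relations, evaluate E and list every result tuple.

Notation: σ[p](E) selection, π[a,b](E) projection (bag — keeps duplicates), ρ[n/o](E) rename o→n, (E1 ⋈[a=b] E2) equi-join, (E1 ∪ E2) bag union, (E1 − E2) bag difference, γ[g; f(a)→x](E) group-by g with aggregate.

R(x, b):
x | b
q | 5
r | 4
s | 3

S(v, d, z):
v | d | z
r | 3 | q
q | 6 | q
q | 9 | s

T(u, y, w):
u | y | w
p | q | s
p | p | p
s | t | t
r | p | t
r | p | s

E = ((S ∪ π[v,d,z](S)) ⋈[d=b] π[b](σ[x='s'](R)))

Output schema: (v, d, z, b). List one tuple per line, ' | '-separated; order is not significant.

Row counts bottom-up:
  S → 3
  S → 3
  π[v,d,z](S) → 3
  (S ∪ π[v,d,z](S)) → 6
  R → 3
  σ[x='s'](R) → 1
  π[b](σ[x='s'](R)) → 1
  ((S ∪ π[v,d,z](S)) ⋈[d=b] π[b](σ[x='s'](R))) → 2

== RESULT ==
v | d | z | b
r | 3 | q | 3
r | 3 | q | 3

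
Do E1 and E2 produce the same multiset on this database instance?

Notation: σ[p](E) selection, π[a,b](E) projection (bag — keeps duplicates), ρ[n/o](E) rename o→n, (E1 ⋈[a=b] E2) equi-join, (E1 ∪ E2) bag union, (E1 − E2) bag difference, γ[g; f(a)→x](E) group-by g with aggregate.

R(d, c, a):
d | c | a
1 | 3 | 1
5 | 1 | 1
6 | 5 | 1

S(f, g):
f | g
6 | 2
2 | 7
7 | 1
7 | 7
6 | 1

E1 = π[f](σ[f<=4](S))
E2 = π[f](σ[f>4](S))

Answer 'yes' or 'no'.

E1 subexpression sizes:
  S → 5
  σ[f<=4](S) → 1
  π[f](σ[f<=4](S)) → 1
E2 subexpression sizes:
  S → 5
  σ[f>4](S) → 4
  π[f](σ[f>4](S)) → 4

E1 result:
f
2
E2 result:
f
6
6
7
7
Witness: (6,) appears 0× in E1 but 2× in E2.

no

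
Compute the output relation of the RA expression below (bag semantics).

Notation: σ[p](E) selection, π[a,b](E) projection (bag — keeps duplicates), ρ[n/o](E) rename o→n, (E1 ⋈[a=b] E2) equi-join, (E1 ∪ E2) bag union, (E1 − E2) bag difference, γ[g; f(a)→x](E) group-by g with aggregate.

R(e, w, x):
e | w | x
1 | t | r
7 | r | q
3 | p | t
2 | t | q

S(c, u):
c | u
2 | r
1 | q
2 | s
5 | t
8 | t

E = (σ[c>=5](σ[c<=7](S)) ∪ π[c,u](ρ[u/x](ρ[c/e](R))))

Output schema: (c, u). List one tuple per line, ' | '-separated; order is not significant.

Stepwise |·|:
  S → 5
  σ[c<=7](S) → 4
  σ[c>=5](σ[c<=7](S)) → 1
  R → 4
  ρ[c/e](R) → 4
  ρ[u/x](ρ[c/e](R)) → 4
  π[c,u](ρ[u/x](ρ[c/e](R))) → 4
  (σ[c>=5](σ[c<=7](S)) ∪ π[c,u](ρ[u/x](ρ[c/e](R)))) → 5

== RESULT ==
c | u
1 | r
2 | q
3 | t
5 | t
7 | q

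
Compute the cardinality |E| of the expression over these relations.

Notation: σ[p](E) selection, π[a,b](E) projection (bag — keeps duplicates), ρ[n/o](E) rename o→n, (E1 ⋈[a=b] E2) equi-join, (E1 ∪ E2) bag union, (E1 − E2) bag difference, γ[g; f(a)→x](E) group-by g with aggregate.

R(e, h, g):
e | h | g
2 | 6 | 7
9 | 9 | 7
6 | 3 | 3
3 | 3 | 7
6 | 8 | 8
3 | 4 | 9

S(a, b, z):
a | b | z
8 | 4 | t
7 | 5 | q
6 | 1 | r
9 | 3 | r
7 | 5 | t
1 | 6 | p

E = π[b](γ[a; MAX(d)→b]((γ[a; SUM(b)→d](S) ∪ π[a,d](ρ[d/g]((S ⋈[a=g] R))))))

Stepwise |·|:
  S → 6
  γ[a; SUM(b)→d](S) → 5
  S → 6
  R → 6
  (S ⋈[a=g] R) → 8
  ρ[d/g]((S ⋈[a=g] R)) → 8
  π[a,d](ρ[d/g]((S ⋈[a=g] R))) → 8
  (γ[a; SUM(b)→d](S) ∪ π[a,d](ρ[d/g]((S ⋈[a=g] R)))) → 13
  γ[a; MAX(d)→b]((γ[a; SUM(b)→d](S) ∪ π[a,d](ρ[d/g]((S ⋈[a=g] R))))) → 5
  π[b](γ[a; MAX(d)→b]((γ[a; SUM(b)→d](S) ∪ π[a,d](ρ[d/g]((S ⋈[a=g] R)))))) → 5

|E| = 5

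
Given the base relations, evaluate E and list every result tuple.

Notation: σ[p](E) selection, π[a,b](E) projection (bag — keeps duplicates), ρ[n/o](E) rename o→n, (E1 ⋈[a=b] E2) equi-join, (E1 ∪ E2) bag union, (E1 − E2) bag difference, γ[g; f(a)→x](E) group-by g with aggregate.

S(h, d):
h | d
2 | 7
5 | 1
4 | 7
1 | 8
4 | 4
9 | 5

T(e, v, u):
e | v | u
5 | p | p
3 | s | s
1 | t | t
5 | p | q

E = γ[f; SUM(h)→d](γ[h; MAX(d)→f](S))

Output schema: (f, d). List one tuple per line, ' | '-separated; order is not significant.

Per-node cardinality:
  S → 6
  γ[h; MAX(d)→f](S) → 5
  γ[f; SUM(h)→d](γ[h; MAX(d)→f](S)) → 4

== RESULT ==
f | d
1 | 5
5 | 9
7 | 6
8 | 1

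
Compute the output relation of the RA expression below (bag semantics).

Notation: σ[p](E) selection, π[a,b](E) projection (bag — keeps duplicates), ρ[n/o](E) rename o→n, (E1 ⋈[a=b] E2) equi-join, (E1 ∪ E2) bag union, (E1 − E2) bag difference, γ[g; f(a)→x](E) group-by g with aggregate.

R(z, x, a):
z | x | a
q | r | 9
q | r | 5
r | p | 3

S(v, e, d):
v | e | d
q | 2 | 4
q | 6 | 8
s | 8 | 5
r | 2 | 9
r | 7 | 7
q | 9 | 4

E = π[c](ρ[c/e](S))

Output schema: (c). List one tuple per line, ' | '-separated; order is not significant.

Row counts bottom-up:
  S → 6
  ρ[c/e](S) → 6
  π[c](ρ[c/e](S)) → 6

== RESULT ==
c
2
2
6
7
8
9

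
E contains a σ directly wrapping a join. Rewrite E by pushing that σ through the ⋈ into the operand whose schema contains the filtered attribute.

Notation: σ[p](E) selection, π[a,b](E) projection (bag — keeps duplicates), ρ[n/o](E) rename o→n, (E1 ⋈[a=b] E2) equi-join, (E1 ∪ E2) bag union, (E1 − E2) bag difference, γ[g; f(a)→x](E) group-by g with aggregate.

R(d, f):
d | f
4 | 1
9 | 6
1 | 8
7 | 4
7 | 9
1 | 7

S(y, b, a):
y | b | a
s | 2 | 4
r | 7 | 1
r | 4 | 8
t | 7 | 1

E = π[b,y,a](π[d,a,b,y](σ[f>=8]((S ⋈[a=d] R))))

σ filters on f, owned by the right side.
E' = π[b,y,a](π[d,a,b,y]((S ⋈[a=d] σ[f>=8](R))))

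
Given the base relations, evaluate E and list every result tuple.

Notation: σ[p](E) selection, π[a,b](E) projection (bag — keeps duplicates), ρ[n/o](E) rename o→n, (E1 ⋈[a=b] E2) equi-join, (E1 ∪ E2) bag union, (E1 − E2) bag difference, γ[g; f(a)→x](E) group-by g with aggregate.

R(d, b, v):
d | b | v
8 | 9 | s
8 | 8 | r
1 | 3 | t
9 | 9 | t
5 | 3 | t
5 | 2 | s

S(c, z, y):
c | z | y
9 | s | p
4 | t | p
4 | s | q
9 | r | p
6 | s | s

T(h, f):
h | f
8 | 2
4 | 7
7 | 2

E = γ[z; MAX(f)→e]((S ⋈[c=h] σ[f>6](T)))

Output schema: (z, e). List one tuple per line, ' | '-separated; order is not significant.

Subexpression sizes:
  S → 5
  T → 3
  σ[f>6](T) → 1
  (S ⋈[c=h] σ[f>6](T)) → 2
  γ[z; MAX(f)→e]((S ⋈[c=h] σ[f>6](T))) → 2

== RESULT ==
z | e
s | 7
t | 7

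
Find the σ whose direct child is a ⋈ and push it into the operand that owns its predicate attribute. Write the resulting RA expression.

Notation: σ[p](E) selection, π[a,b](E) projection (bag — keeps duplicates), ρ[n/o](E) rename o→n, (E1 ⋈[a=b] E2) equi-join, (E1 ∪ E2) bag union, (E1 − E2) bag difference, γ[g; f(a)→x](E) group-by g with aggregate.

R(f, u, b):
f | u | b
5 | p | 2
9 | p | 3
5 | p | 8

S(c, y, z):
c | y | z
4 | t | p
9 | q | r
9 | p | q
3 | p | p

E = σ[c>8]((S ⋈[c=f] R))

σ filters on c, owned by the left side.
E' = (σ[c>8](S) ⋈[c=f] R)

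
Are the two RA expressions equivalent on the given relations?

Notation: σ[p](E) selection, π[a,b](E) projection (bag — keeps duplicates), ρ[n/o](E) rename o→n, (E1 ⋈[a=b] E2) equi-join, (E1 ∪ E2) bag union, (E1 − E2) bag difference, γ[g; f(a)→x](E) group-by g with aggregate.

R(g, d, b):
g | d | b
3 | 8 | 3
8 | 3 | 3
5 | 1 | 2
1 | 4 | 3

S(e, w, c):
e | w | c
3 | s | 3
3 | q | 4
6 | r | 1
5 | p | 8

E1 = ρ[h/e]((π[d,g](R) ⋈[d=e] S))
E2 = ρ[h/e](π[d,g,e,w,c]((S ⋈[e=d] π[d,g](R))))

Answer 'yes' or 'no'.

E1 stepwise |·|:
  R → 4
  π[d,g](R) → 4
  S → 4
  (π[d,g](R) ⋈[d=e] S) → 2
  ρ[h/e]((π[d,g](R) ⋈[d=e] S)) → 2
E2 stepwise |·|:
  S → 4
  R → 4
  π[d,g](R) → 4
  (S ⋈[e=d] π[d,g](R)) → 2
  π[d,g,e,w,c]((S ⋈[e=d] π[d,g](R))) → 2
  ρ[h/e](π[d,g,e,w,c]((S ⋈[e=d] π[d,g](R)))) → 2

E1 and E2 produce the same multiset:
d | g | h | w | c
3 | 8 | 3 | q | 4
3 | 8 | 3 | s | 3

yes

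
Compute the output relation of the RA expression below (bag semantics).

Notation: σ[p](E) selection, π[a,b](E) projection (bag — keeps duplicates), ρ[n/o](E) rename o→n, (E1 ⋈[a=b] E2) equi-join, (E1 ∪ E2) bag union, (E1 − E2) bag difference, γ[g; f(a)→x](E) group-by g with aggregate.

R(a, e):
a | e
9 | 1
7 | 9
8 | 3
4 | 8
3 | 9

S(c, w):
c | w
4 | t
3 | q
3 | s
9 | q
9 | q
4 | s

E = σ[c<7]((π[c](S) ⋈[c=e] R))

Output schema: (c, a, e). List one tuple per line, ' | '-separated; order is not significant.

Subexpression sizes:
  S → 6
  π[c](S) → 6
  R → 5
  (π[c](S) ⋈[c=e] R) → 6
  σ[c<7]((π[c](S) ⋈[c=e] R)) → 2

== RESULT ==
c | a | e
3 | 8 | 3
3 | 8 | 3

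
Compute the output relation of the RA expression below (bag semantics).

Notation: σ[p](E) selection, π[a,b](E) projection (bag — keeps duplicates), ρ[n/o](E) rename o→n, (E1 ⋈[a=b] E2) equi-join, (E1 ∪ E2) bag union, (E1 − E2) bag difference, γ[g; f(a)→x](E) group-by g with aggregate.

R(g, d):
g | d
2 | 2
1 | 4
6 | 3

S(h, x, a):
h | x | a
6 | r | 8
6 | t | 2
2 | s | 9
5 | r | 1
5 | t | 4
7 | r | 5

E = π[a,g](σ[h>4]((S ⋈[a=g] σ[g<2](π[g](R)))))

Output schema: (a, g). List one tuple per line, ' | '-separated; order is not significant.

Row counts bottom-up:
  S → 6
  R → 3
  π[g](R) → 3
  σ[g<2](π[g](R)) → 1
  (S ⋈[a=g] σ[g<2](π[g](R))) → 1
  σ[h>4]((S ⋈[a=g] σ[g<2](π[g](R)))) → 1
  π[a,g](σ[h>4]((S ⋈[a=g] σ[g<2](π[g](R))))) → 1

== RESULT ==
a | g
1 | 1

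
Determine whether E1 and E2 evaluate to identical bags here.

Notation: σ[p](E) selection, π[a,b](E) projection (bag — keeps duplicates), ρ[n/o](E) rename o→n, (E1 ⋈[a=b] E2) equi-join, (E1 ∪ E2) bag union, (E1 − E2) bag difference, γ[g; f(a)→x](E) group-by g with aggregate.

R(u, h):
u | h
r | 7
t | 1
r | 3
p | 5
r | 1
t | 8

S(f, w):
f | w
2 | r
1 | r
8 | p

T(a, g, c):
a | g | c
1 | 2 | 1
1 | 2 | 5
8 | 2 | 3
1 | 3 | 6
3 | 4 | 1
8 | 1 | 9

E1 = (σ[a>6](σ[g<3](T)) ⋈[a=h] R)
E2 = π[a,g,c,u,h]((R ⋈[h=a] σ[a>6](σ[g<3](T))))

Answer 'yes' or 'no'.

E1 row counts bottom-up:
  T → 6
  σ[g<3](T) → 4
  σ[a>6](σ[g<3](T)) → 2
  R → 6
  (σ[a>6](σ[g<3](T)) ⋈[a=h] R) → 2
E2 row counts bottom-up:
  R → 6
  T → 6
  σ[g<3](T) → 4
  σ[a>6](σ[g<3](T)) → 2
  (R ⋈[h=a] σ[a>6](σ[g<3](T))) → 2
  π[a,g,c,u,h]((R ⋈[h=a] σ[a>6](σ[g<3](T)))) → 2

E1 and E2 produce the same multiset:
a | g | c | u | h
8 | 1 | 9 | t | 8
8 | 2 | 3 | t | 8

yes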